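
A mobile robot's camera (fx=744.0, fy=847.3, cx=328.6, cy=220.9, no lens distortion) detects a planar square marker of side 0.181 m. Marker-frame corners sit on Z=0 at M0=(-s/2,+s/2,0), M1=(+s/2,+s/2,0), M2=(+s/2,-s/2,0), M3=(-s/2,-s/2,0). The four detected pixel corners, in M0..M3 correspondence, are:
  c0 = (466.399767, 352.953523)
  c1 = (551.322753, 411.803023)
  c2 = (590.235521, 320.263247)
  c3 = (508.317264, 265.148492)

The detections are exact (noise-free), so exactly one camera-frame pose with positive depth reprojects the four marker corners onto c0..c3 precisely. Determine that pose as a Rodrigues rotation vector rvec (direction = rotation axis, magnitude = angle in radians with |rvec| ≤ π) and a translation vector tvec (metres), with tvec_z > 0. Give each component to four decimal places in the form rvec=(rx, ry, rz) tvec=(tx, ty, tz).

Intrinsics K: fx=744.0, fy=847.3, cx=328.6, cy=220.9
Marker side s = 0.181 m; corners in marker frame (Z=0):
  M0 = (-0.0905, +0.0905, 0)
  M1 = (+0.0905, +0.0905, 0)
  M2 = (+0.0905, -0.0905, 0)
  M3 = (-0.0905, -0.0905, 0)
Detected image corners:
  c0 = (466.399767, 352.953523) px
  c1 = (551.322753, 411.803023) px
  c2 = (590.235521, 320.263247) px
  c3 = (508.317264, 265.148492) px
Planar DLT: solve 8×8 A·h = b for H (H[2,2]=1):
  H  [+418.77967 -348.94603 +529.20381]
  H  [+287.84607 +415.22273 +336.37445]
  H  [-0.07925 -0.23740 +1.00000]
B = K⁻¹H; ‖b₁‖=0.702578, ‖b₂‖=0.702578; λ = 2/(‖b₁‖+‖b₂‖) = 1.423330, sign → tz>0 ⇒ λ=+1.423330
r₁ = λ·B[:,0] = (+0.85098,+0.51294,-0.11280); r₂ = λ·B[:,1] = (-0.51833,+0.78560,-0.33789)
r₃ = r₁×r₂ = (-0.08470,+0.34601,+0.93440); SVD([r₁ r₂ r₃]) → R = UVᵀ:
  R  [+0.85098 -0.51833 -0.08470]
  R  [+0.51294 +0.78560 +0.34601]
  R  [-0.11280 -0.33789 +0.93440]
t = (+0.38377, +0.19398, +1.42333) m
tr R = 2.570980; θ = arccos((tr R − 1)/2) = 0.667309 rad = 38.234°
axis k = ((R−Rᵀ)₃₂, (R−Rᵀ)₁₃, (R−Rᵀ)₂₁) / (2 sinθ) = (-0.552534, +0.022700, +0.833181)
rvec = θ·k = (-0.368711, +0.015148, +0.555989)

rvec=(-0.3687, 0.0151, 0.5560) tvec=(0.3838, 0.1940, 1.4233)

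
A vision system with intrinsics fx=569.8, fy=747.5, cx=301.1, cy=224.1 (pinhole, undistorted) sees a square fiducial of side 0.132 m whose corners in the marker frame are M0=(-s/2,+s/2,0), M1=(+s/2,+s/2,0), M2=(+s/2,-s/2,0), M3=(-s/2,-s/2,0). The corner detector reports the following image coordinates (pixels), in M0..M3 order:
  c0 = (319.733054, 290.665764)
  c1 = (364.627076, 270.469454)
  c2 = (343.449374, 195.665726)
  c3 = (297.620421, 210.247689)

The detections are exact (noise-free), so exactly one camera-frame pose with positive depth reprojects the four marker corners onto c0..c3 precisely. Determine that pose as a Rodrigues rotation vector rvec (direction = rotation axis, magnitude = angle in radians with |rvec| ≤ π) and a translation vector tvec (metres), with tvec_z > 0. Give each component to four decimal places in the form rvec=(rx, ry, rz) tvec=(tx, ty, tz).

rvec=(-0.2263, -0.6574, -0.2932) tvec=(0.0649, 0.0273, 1.1931)

Intrinsics K: fx=569.8, fy=747.5, cx=301.1, cy=224.1
Marker side s = 0.132 m; corners in marker frame (Z=0):
  M0 = (-0.0660, +0.0660, 0)
  M1 = (+0.0660, +0.0660, 0)
  M2 = (+0.0660, -0.0660, 0)
  M3 = (-0.0660, -0.0660, 0)
Detected image corners:
  c0 = (319.733054, 290.665764) px
  c1 = (364.627076, 270.469454) px
  c2 = (343.449374, 195.665726) px
  c3 = (297.620421, 210.247689) px
Planar DLT: solve 8×8 A·h = b for H (H[2,2]=1):
  H  [+518.19624 +132.31524 +332.07793]
  H  [-4.26588 +564.21002 +241.21613]
  H  [+0.52670 -0.09518 +1.00000]
B = K⁻¹H; ‖b₁‖=0.838142, ‖b₂‖=0.838142; λ = 2/(‖b₁‖+‖b₂‖) = 1.193115, sign → tz>0 ⇒ λ=+1.193115
r₁ = λ·B[:,0] = (+0.75299,-0.19521,+0.62841); r₂ = λ·B[:,1] = (+0.33707,+0.93461,-0.11357)
r₃ = r₁×r₂ = (-0.56515,+0.29733,+0.76954); SVD([r₁ r₂ r₃]) → R = UVᵀ:
  R  [+0.75299 +0.33707 -0.56515]
  R  [-0.19521 +0.93461 +0.29733]
  R  [+0.62841 -0.11357 +0.76954]
t = (+0.06487, +0.02732, +1.19311) m
tr R = 2.457136; θ = arccos((tr R − 1)/2) = 0.754568 rad = 43.234°
axis k = ((R−Rᵀ)₃₂, (R−Rᵀ)₁₃, (R−Rᵀ)₂₁) / (2 sinθ) = (-0.299938, -0.871249, -0.388538)
rvec = θ·k = (-0.226324, -0.657416, -0.293178)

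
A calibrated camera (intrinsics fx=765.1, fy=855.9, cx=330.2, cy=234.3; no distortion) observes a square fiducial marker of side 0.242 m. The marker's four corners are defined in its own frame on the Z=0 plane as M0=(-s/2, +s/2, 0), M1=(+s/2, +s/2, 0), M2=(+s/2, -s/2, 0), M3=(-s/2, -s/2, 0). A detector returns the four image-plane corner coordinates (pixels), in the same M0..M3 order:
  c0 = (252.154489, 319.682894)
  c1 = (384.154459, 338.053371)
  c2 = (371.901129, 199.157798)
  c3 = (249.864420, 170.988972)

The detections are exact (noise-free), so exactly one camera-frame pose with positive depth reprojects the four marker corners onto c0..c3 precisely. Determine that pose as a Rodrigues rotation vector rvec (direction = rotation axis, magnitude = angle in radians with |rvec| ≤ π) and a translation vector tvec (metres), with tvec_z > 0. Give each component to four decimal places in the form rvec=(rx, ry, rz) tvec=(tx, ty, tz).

rvec=(-0.4709, -0.4883, 0.0528) tvec=(-0.0226, 0.0307, 1.3038)

Intrinsics K: fx=765.1, fy=855.9, cx=330.2, cy=234.3
Marker side s = 0.242 m; corners in marker frame (Z=0):
  M0 = (-0.1210, +0.1210, 0)
  M1 = (+0.1210, +0.1210, 0)
  M2 = (+0.1210, -0.1210, 0)
  M3 = (-0.1210, -0.1210, 0)
Detected image corners:
  c0 = (252.154489, 319.682894) px
  c1 = (384.154459, 338.053371) px
  c2 = (371.901129, 199.157798) px
  c3 = (249.864420, 170.988972) px
Planar DLT: solve 8×8 A·h = b for H (H[2,2]=1):
  H  [+630.05411 -77.12764 +316.95841]
  H  [+183.63488 +505.11531 +254.45769]
  H  [+0.33715 -0.34343 +1.00000]
B = K⁻¹H; ‖b₁‖=0.766996, ‖b₂‖=0.766996; λ = 2/(‖b₁‖+‖b₂‖) = 1.303788, sign → tz>0 ⇒ λ=+1.303788
r₁ = λ·B[:,0] = (+0.88395,+0.15940,+0.43957); r₂ = λ·B[:,1] = (+0.06181,+0.89201,-0.44776)
r₃ = r₁×r₂ = (-0.46348,+0.42297,+0.77864); SVD([r₁ r₂ r₃]) → R = UVᵀ:
  R  [+0.88395 +0.06181 -0.46348]
  R  [+0.15940 +0.89201 +0.42297]
  R  [+0.43957 -0.44776 +0.77864]
t = (-0.02256, +0.03071, +1.30379) m
tr R = 2.554605; θ = arccos((tr R − 1)/2) = 0.680430 rad = 38.986°
axis k = ((R−Rᵀ)₃₂, (R−Rᵀ)₁₃, (R−Rᵀ)₂₁) / (2 sinθ) = (-0.692017, -0.717703, +0.077556)
rvec = θ·k = (-0.470869, -0.488346, +0.052771)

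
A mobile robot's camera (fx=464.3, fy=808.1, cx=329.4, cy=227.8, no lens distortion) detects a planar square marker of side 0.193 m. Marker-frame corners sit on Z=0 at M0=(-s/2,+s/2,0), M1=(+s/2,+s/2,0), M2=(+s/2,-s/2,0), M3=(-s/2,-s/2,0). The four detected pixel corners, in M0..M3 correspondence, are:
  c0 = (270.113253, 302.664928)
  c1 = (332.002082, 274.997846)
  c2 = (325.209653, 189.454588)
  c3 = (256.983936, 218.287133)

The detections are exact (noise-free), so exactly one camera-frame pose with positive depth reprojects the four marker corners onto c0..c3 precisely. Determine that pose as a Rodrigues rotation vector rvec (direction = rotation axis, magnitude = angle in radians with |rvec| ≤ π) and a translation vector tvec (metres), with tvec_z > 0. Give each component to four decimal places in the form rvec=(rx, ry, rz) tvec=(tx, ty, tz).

Intrinsics K: fx=464.3, fy=808.1, cx=329.4, cy=227.8
Marker side s = 0.193 m; corners in marker frame (Z=0):
  M0 = (-0.0965, +0.0965, 0)
  M1 = (+0.0965, +0.0965, 0)
  M2 = (+0.0965, -0.0965, 0)
  M3 = (-0.0965, -0.0965, 0)
Detected image corners:
  c0 = (270.113253, 302.664928) px
  c1 = (332.002082, 274.997846) px
  c2 = (325.209653, 189.454588) px
  c3 = (256.983936, 218.287133) px
Planar DLT: solve 8×8 A·h = b for H (H[2,2]=1):
  H  [+363.56071 +196.71872 +296.60196]
  H  [-123.55278 +561.09526 +248.23677]
  H  [+0.09205 +0.49059 +1.00000]
B = K⁻¹H; ‖b₁‖=0.745377, ‖b₂‖=0.745377; λ = 2/(‖b₁‖+‖b₂‖) = 1.341603, sign → tz>0 ⇒ λ=+1.341603
r₁ = λ·B[:,0] = (+0.96290,-0.23993,+0.12349); r₂ = λ·B[:,1] = (+0.10147,+0.74599,+0.65818)
r₃ = r₁×r₂ = (-0.25004,-0.62124,+0.74266); SVD([r₁ r₂ r₃]) → R = UVᵀ:
  R  [+0.96290 +0.10147 -0.25004]
  R  [-0.23993 +0.74599 -0.62124]
  R  [+0.12349 +0.65818 +0.74266]
t = (-0.09477, +0.03393, +1.34160) m
tr R = 2.451551; θ = arccos((tr R − 1)/2) = 0.758635 rad = 43.467°
axis k = ((R−Rᵀ)₃₂, (R−Rᵀ)₁₃, (R−Rᵀ)₂₁) / (2 sinθ) = (+0.929902, -0.271494, -0.248139)
rvec = θ·k = (+0.705457, -0.205965, -0.188247)

rvec=(0.7055, -0.2060, -0.1882) tvec=(-0.0948, 0.0339, 1.3416)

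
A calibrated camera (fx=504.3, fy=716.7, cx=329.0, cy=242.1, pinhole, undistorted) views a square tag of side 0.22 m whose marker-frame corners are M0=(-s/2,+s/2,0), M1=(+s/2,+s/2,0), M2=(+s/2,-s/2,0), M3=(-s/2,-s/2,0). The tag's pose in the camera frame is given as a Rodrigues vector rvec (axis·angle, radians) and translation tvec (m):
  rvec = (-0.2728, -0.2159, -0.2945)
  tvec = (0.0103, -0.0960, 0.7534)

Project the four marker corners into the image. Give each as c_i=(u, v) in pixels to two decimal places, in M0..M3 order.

c0=(287.23, 276.26) c1=(427.55, 220.45) c2=(378.18, 41.74) c3=(243.82, 80.78)

Intrinsics K: fx=504.3, fy=716.7, cx=329.0, cy=242.1
Marker side s = 0.22 m; corners in marker frame (Z=0):
  M0 = (-0.1100, +0.1100, 0)
  M1 = (+0.1100, +0.1100, 0)
  M2 = (+0.1100, -0.1100, 0)
  M3 = (-0.1100, -0.1100, 0)
rvec = (-0.2728, -0.2159, -0.2945), |rvec| = θ = 0.45581 rad = 26.116°
Rodrigues: sinθ=0.44019, 1−cosθ=0.10210; R = I + sinθ·[k]× + (1−cosθ)·[k]×²:
    [+0.93447 +0.31335 -0.16902]
    [-0.25547 +0.92081 +0.29470]
    [+0.24798 -0.23221 +0.94052]
t = (0.0103, -0.0960, 0.7534) m
M0: Pc = R·M0+t = (-0.05802, +0.03339, +0.70058); u = 504.3·(-0.05802)/0.70058 + 329.0 = 287.2326, v = 716.7·(+0.03339)/0.70058 + 242.1 = 276.2586
M1: Pc = R·M1+t = (+0.14756, -0.02281, +0.75514); u = 504.3·(+0.14756)/0.75514 + 329.0 = 427.5451, v = 716.7·(-0.02281)/0.75514 + 242.1 = 220.4491
M2: Pc = R·M2+t = (+0.07862, -0.22539, +0.80622); u = 504.3·(+0.07862)/0.80622 + 329.0 = 378.1800, v = 716.7·(-0.22539)/0.80622 + 242.1 = 41.7364
M3: Pc = R·M3+t = (-0.12696, -0.16919, +0.75166); u = 504.3·(-0.12696)/0.75166 + 329.0 = 243.8207, v = 716.7·(-0.16919)/0.75166 + 242.1 = 80.7821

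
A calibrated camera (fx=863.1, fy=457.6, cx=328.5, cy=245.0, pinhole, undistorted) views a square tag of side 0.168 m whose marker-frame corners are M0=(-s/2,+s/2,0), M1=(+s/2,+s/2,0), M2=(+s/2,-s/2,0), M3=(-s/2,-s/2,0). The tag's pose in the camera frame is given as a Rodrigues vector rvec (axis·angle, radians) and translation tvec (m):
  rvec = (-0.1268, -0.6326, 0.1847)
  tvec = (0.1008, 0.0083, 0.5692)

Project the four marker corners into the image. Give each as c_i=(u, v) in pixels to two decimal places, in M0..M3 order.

Intrinsics K: fx=863.1, fy=457.6, cx=328.5, cy=245.0
Marker side s = 0.168 m; corners in marker frame (Z=0):
  M0 = (-0.0840, +0.0840, 0)
  M1 = (+0.0840, +0.0840, 0)
  M2 = (+0.0840, -0.0840, 0)
  M3 = (-0.0840, -0.0840, 0)
rvec = (-0.1268, -0.6326, 0.1847), |rvec| = θ = 0.67110 rad = 38.451°
Rodrigues: sinθ=0.62185, 1−cosθ=0.21686; R = I + sinθ·[k]× + (1−cosθ)·[k]×²:
    [+0.79088 -0.13252 -0.59745]
    [+0.20977 +0.97583 +0.06123]
    [+0.57490 -0.17375 +0.79956]
t = (0.1008, 0.0083, 0.5692) m
M0: Pc = R·M0+t = (+0.02323, +0.07265, +0.50631); u = 863.1·(+0.02323)/0.50631 + 328.5 = 368.1070, v = 457.6·(+0.07265)/0.50631 + 245.0 = 310.6596
M1: Pc = R·M1+t = (+0.15610, +0.10789, +0.60290); u = 863.1·(+0.15610)/0.60290 + 328.5 = 551.9744, v = 457.6·(+0.10789)/0.60290 + 245.0 = 326.8892
M2: Pc = R·M2+t = (+0.17837, -0.05605, +0.63209); u = 863.1·(+0.17837)/0.63209 + 328.5 = 572.0543, v = 457.6·(-0.05605)/0.63209 + 245.0 = 204.4230
M3: Pc = R·M3+t = (+0.04550, -0.09129, +0.53550); u = 863.1·(+0.04550)/0.53550 + 328.5 = 401.8312, v = 457.6·(-0.09129)/0.53550 + 245.0 = 166.9903

c0=(368.11, 310.66) c1=(551.97, 326.89) c2=(572.05, 204.42) c3=(401.83, 166.99)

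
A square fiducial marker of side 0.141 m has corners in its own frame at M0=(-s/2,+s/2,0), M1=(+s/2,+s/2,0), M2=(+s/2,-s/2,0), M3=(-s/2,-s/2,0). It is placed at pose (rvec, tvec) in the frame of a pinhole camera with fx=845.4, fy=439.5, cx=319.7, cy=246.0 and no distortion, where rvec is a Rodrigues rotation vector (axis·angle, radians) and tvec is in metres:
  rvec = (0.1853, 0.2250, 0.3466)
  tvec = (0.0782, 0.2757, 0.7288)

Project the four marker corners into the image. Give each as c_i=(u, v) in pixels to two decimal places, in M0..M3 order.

Intrinsics K: fx=845.4, fy=439.5, cx=319.7, cy=246.0
Marker side s = 0.141 m; corners in marker frame (Z=0):
  M0 = (-0.0705, +0.0705, 0)
  M1 = (+0.0705, +0.0705, 0)
  M2 = (+0.0705, -0.0705, 0)
  M3 = (-0.0705, -0.0705, 0)
rvec = (0.1853, 0.2250, 0.3466), |rvec| = θ = 0.45287 rad = 25.948°
Rodrigues: sinθ=0.43755, 1−cosθ=0.10081; R = I + sinθ·[k]× + (1−cosθ)·[k]×²:
    [+0.91607 -0.31438 +0.24895]
    [+0.35537 +0.92408 -0.14070]
    [-0.18582 +0.21736 +0.95824]
t = (0.0782, 0.2757, 0.7288) m
M0: Pc = R·M0+t = (-0.00855, +0.31579, +0.75722); u = 845.4·(-0.00855)/0.75722 + 319.7 = 310.1579, v = 439.5·(+0.31579)/0.75722 + 246.0 = 429.2899
M1: Pc = R·M1+t = (+0.12062, +0.36590, +0.73102); u = 845.4·(+0.12062)/0.73102 + 319.7 = 459.1913, v = 439.5·(+0.36590)/0.73102 + 246.0 = 465.9838
M2: Pc = R·M2+t = (+0.16495, +0.23561, +0.70038); u = 845.4·(+0.16495)/0.70038 + 319.7 = 518.8018, v = 439.5·(+0.23561)/0.70038 + 246.0 = 393.8475
M3: Pc = R·M3+t = (+0.03578, +0.18550, +0.72658); u = 845.4·(+0.03578)/0.72658 + 319.7 = 361.3324, v = 439.5·(+0.18550)/0.72658 + 246.0 = 358.2070

c0=(310.16, 429.29) c1=(459.19, 465.98) c2=(518.80, 393.85) c3=(361.33, 358.21)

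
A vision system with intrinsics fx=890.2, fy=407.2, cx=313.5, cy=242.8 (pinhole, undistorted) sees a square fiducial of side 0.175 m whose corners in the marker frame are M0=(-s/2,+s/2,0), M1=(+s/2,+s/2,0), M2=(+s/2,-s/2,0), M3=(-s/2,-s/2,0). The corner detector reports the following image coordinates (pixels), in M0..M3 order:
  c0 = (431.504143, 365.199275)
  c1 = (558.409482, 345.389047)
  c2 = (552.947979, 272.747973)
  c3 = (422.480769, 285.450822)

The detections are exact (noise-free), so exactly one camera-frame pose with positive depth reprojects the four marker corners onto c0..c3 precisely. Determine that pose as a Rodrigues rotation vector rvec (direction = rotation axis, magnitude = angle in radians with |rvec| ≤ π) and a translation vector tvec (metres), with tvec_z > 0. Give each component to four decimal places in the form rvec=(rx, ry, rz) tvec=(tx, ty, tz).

Intrinsics K: fx=890.2, fy=407.2, cx=313.5, cy=242.8
Marker side s = 0.175 m; corners in marker frame (Z=0):
  M0 = (-0.0875, +0.0875, 0)
  M1 = (+0.0875, +0.0875, 0)
  M2 = (+0.0875, -0.0875, 0)
  M3 = (-0.0875, -0.0875, 0)
Detected image corners:
  c0 = (431.504143, 365.199275) px
  c1 = (558.409482, 345.389047) px
  c2 = (552.947979, 272.747973) px
  c3 = (422.480769, 285.450822) px
Planar DLT: solve 8×8 A·h = b for H (H[2,2]=1):
  H  [+1010.40681 +103.11183 +494.52878]
  H  [+84.52455 +474.57491 +317.22064]
  H  [+0.56004 +0.12664 +1.00000]
B = K⁻¹H; ‖b₁‖=1.099587, ‖b₂‖=1.099587; λ = 2/(‖b₁‖+‖b₂‖) = 0.909432, sign → tz>0 ⇒ λ=+0.909432
r₁ = λ·B[:,0] = (+0.85287,-0.11492,+0.50932); r₂ = λ·B[:,1] = (+0.06478,+0.99123,+0.11517)
r₃ = r₁×r₂ = (-0.51809,-0.06524,+0.85283); SVD([r₁ r₂ r₃]) → R = UVᵀ:
  R  [+0.85287 +0.06478 -0.51809]
  R  [-0.11492 +0.99123 -0.06524]
  R  [+0.50932 +0.11517 +0.85283]
t = (+0.18494, +0.16621, +0.90943) m
tr R = 2.696934; θ = arccos((tr R − 1)/2) = 0.557714 rad = 31.955°
axis k = ((R−Rᵀ)₃₂, (R−Rᵀ)₁₃, (R−Rᵀ)₂₁) / (2 sinθ) = (+0.170441, -0.970634, -0.169764)
rvec = θ·k = (+0.095057, -0.541336, -0.094680)

rvec=(0.0951, -0.5413, -0.0947) tvec=(0.1849, 0.1662, 0.9094)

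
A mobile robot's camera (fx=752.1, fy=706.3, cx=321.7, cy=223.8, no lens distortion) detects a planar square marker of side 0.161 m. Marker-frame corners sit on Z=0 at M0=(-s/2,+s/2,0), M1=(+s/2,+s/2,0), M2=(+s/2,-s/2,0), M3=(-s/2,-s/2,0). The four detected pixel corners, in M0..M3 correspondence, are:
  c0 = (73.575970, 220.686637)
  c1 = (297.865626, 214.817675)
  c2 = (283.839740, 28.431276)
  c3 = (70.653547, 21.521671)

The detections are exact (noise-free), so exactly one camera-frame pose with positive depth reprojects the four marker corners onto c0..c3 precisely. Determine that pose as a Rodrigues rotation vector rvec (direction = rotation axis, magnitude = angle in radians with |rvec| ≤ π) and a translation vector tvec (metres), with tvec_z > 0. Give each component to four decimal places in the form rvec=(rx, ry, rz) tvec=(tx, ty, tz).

Intrinsics K: fx=752.1, fy=706.3, cx=321.7, cy=223.8
Marker side s = 0.161 m; corners in marker frame (Z=0):
  M0 = (-0.0805, +0.0805, 0)
  M1 = (+0.0805, +0.0805, 0)
  M2 = (+0.0805, -0.0805, 0)
  M3 = (-0.0805, -0.0805, 0)
Detected image corners:
  c0 = (73.575970, 220.686637) px
  c1 = (297.865626, 214.817675) px
  c2 = (283.839740, 28.431276) px
  c3 = (70.653547, 21.521671) px
Planar DLT: solve 8×8 A·h = b for H (H[2,2]=1):
  H  [+1432.58418 -6.34097 +185.00348]
  H  [+54.36698 +1155.84149 +118.80253]
  H  [+0.41262 -0.33127 +1.00000]
B = K⁻¹H; ‖b₁‖=1.777674, ‖b₂‖=1.777674; λ = 2/(‖b₁‖+‖b₂‖) = 0.562533, sign → tz>0 ⇒ λ=+0.562533
r₁ = λ·B[:,0] = (+0.97222,-0.03025,+0.23211); r₂ = λ·B[:,1] = (+0.07497,+0.97962,-0.18635)
r₃ = r₁×r₂ = (-0.22174,+0.19858,+0.95467); SVD([r₁ r₂ r₃]) → R = UVᵀ:
  R  [+0.97222 +0.07497 -0.22174]
  R  [-0.03025 +0.97962 +0.19858]
  R  [+0.23211 -0.18635 +0.95467]
t = (-0.10224, -0.08363, +0.56253) m
tr R = 2.906509; θ = arccos((tr R − 1)/2) = 0.306966 rad = 17.588°
axis k = ((R−Rᵀ)₃₂, (R−Rᵀ)₁₃, (R−Rᵀ)₂₁) / (2 sinθ) = (-0.636944, -0.750994, -0.174097)
rvec = θ·k = (-0.195520, -0.230530, -0.053442)

rvec=(-0.1955, -0.2305, -0.0534) tvec=(-0.1022, -0.0836, 0.5625)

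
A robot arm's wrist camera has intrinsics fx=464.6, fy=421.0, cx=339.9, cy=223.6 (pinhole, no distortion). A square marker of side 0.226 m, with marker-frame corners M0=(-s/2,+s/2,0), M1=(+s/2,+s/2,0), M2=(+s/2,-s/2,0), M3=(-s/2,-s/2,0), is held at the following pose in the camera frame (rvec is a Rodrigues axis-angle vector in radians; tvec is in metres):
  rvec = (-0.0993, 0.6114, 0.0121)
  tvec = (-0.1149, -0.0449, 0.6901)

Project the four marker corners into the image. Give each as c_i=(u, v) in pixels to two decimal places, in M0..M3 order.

Intrinsics K: fx=464.6, fy=421.0, cx=339.9, cy=223.6
Marker side s = 0.226 m; corners in marker frame (Z=0):
  M0 = (-0.1130, +0.1130, 0)
  M1 = (+0.1130, +0.1130, 0)
  M2 = (+0.1130, -0.1130, 0)
  M3 = (-0.1130, -0.1130, 0)
rvec = (-0.0993, 0.6114, 0.0121), |rvec| = θ = 0.61953 rad = 35.496°
Rodrigues: sinθ=0.58065, 1−cosθ=0.18585; R = I + sinθ·[k]× + (1−cosθ)·[k]×²:
    [+0.81893 -0.04074 +0.57245]
    [-0.01806 +0.99515 +0.09665]
    [-0.57361 -0.08949 +0.81422]
t = (-0.1149, -0.0449, 0.6901) m
M0: Pc = R·M0+t = (-0.21204, +0.06959, +0.74481); u = 464.6·(-0.21204)/0.74481 + 339.9 = 207.6311, v = 421.0·(+0.06959)/0.74481 + 223.6 = 262.9372
M1: Pc = R·M1+t = (-0.02696, +0.06551, +0.61517); u = 464.6·(-0.02696)/0.61517 + 339.9 = 319.5352, v = 421.0·(+0.06551)/0.61517 + 223.6 = 268.4341
M2: Pc = R·M2+t = (-0.01776, -0.15939, +0.63539); u = 464.6·(-0.01776)/0.63539 + 339.9 = 326.9154, v = 421.0·(-0.15939)/0.63539 + 223.6 = 117.9892
M3: Pc = R·M3+t = (-0.20284, -0.15531, +0.76503); u = 464.6·(-0.20284)/0.76503 + 339.9 = 216.7189, v = 421.0·(-0.15531)/0.76503 + 223.6 = 138.1310

c0=(207.63, 262.94) c1=(319.54, 268.43) c2=(326.92, 117.99) c3=(216.72, 138.13)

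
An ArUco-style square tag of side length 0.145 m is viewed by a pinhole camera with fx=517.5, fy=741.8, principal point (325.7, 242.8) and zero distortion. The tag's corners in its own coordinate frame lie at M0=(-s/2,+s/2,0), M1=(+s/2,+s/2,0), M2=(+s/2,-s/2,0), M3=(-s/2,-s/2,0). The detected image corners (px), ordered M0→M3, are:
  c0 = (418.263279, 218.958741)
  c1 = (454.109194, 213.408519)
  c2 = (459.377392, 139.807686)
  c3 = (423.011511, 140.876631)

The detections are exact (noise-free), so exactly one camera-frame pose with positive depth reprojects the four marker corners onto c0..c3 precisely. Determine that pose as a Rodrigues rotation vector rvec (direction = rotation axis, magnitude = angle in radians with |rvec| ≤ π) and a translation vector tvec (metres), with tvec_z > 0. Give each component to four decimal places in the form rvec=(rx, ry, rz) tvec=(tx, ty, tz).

Intrinsics K: fx=517.5, fy=741.8, cx=325.7, cy=242.8
Marker side s = 0.145 m; corners in marker frame (Z=0):
  M0 = (-0.0725, +0.0725, 0)
  M1 = (+0.0725, +0.0725, 0)
  M2 = (+0.0725, -0.0725, 0)
  M3 = (-0.0725, -0.0725, 0)
Detected image corners:
  c0 = (418.263279, 218.958741) px
  c1 = (454.109194, 213.408519) px
  c2 = (459.377392, 139.807686) px
  c3 = (423.011511, 140.876631) px
Planar DLT: solve 8×8 A·h = b for H (H[2,2]=1):
  H  [+430.75344 +34.18947 +439.20419]
  H  [+50.86135 +550.53047 +178.64424]
  H  [+0.41434 +0.15679 +1.00000]
B = K⁻¹H; ‖b₁‖=0.709155, ‖b₂‖=0.709155; λ = 2/(‖b₁‖+‖b₂‖) = 1.410130, sign → tz>0 ⇒ λ=+1.410130
r₁ = λ·B[:,0] = (+0.80603,-0.09456,+0.58428); r₂ = λ·B[:,1] = (-0.04599,+0.97417,+0.22110)
r₃ = r₁×r₂ = (-0.59009,-0.20508,+0.78086); SVD([r₁ r₂ r₃]) → R = UVᵀ:
  R  [+0.80603 -0.04599 -0.59009]
  R  [-0.09456 +0.97417 -0.20508]
  R  [+0.58428 +0.22110 +0.78086]
t = (+0.30929, -0.12196, +1.41013) m
tr R = 2.561053; θ = arccos((tr R − 1)/2) = 0.675288 rad = 38.691°
axis k = ((R−Rᵀ)₃₂, (R−Rᵀ)₁₃, (R−Rᵀ)₂₁) / (2 sinθ) = (+0.340874, -0.939306, -0.038845)
rvec = θ·k = (+0.230188, -0.634303, -0.026232)

rvec=(0.2302, -0.6343, -0.0262) tvec=(0.3093, -0.1220, 1.4101)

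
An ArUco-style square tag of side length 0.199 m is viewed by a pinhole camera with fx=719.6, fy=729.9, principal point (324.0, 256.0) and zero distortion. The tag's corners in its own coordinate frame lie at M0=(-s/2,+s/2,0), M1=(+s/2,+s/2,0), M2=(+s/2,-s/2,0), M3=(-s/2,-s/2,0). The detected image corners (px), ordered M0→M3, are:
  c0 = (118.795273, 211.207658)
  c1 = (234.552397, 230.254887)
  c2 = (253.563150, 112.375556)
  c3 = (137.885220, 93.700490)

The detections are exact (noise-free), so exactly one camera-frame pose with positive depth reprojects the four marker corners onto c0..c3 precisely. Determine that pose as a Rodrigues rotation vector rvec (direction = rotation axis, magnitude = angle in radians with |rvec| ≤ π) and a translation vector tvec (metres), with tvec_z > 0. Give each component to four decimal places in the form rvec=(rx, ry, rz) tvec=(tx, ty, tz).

rvec=(-0.0086, 0.0176, 0.1612) tvec=(-0.2332, -0.1570, 1.2170)

Intrinsics K: fx=719.6, fy=729.9, cx=324.0, cy=256.0
Marker side s = 0.199 m; corners in marker frame (Z=0):
  M0 = (-0.0995, +0.0995, 0)
  M1 = (+0.0995, +0.0995, 0)
  M2 = (+0.0995, -0.0995, 0)
  M3 = (-0.0995, -0.0995, 0)
Detected image corners:
  c0 = (118.795273, 211.207658) px
  c1 = (234.552397, 230.254887) px
  c2 = (253.563150, 112.375556) px
  c3 = (137.885220, 93.700490) px
Planar DLT: solve 8×8 A·h = b for H (H[2,2]=1):
  H  [+578.71230 -96.82916 +186.11857]
  H  [+92.35976 +590.46695 +161.83608]
  H  [-0.01494 -0.00590 +1.00000]
B = K⁻¹H; ‖b₁‖=0.821716, ‖b₂‖=0.821716; λ = 2/(‖b₁‖+‖b₂‖) = 1.216965, sign → tz>0 ⇒ λ=+1.216965
r₁ = λ·B[:,0] = (+0.98689,+0.16037,-0.01819); r₂ = λ·B[:,1] = (-0.16052,+0.98701,-0.00718)
r₃ = r₁×r₂ = (+0.01680,+0.01000,+0.99981); SVD([r₁ r₂ r₃]) → R = UVᵀ:
  R  [+0.98689 -0.16052 +0.01680]
  R  [+0.16037 +0.98701 +0.01000]
  R  [-0.01819 -0.00718 +0.99981]
t = (-0.23318, -0.15700, +1.21697) m
tr R = 2.973704; θ = arccos((tr R − 1)/2) = 0.162338 rad = 9.301°
axis k = ((R−Rᵀ)₃₂, (R−Rᵀ)₁₃, (R−Rᵀ)₂₁) / (2 sinθ) = (-0.053160, +0.108234, +0.992703)
rvec = θ·k = (-0.008630, +0.017570, +0.161153)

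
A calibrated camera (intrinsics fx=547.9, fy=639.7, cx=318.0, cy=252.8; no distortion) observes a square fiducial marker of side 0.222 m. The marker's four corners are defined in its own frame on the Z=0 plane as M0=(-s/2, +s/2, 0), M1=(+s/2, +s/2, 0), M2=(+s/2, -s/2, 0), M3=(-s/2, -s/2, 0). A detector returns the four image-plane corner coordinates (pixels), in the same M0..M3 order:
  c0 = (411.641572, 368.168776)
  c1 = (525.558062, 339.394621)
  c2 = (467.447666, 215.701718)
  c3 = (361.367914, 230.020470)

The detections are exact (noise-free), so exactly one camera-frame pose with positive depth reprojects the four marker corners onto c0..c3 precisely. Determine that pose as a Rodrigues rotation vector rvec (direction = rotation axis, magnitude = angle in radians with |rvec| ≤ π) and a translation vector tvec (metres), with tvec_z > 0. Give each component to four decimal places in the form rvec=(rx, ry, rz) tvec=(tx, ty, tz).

Intrinsics K: fx=547.9, fy=639.7, cx=318.0, cy=252.8
Marker side s = 0.222 m; corners in marker frame (Z=0):
  M0 = (-0.1110, +0.1110, 0)
  M1 = (+0.1110, +0.1110, 0)
  M2 = (+0.1110, -0.1110, 0)
  M3 = (-0.1110, -0.1110, 0)
Detected image corners:
  c0 = (411.641572, 368.168776) px
  c1 = (525.558062, 339.394621) px
  c2 = (467.447666, 215.701718) px
  c3 = (361.367914, 230.020470) px
Planar DLT: solve 8×8 A·h = b for H (H[2,2]=1):
  H  [+676.00849 +13.78478 +442.43963]
  H  [+23.39401 +437.30898 +284.02584]
  H  [+0.41120 -0.52350 +1.00000]
B = K⁻¹H; ‖b₁‖=1.084104, ‖b₂‖=1.084104; λ = 2/(‖b₁‖+‖b₂‖) = 0.922420, sign → tz>0 ⇒ λ=+0.922420
r₁ = λ·B[:,0] = (+0.91795,-0.11616,+0.37930); r₂ = λ·B[:,1] = (+0.30348,+0.82141,-0.48289)
r₃ = r₁×r₂ = (-0.25547,+0.55838,+0.78927); SVD([r₁ r₂ r₃]) → R = UVᵀ:
  R  [+0.91795 +0.30348 -0.25547]
  R  [-0.11616 +0.82141 +0.55838]
  R  [+0.37930 -0.48289 +0.78927]
t = (+0.20950, +0.04503, +0.92242) m
tr R = 2.528635; θ = arccos((tr R − 1)/2) = 0.700814 rad = 40.154°
axis k = ((R−Rᵀ)₃₂, (R−Rᵀ)₁₃, (R−Rᵀ)₂₁) / (2 sinθ) = (-0.807387, -0.492192, -0.325381)
rvec = θ·k = (-0.565828, -0.344935, -0.228031)

rvec=(-0.5658, -0.3449, -0.2280) tvec=(0.2095, 0.0450, 0.9224)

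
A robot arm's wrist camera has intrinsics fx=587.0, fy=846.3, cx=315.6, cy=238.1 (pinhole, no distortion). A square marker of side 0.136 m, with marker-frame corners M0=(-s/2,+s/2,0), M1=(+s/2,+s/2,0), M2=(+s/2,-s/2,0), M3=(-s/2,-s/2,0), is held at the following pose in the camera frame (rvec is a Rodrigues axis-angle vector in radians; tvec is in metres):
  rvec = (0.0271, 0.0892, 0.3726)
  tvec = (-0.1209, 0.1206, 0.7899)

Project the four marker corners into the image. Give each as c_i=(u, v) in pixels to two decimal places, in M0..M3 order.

Intrinsics K: fx=587.0, fy=846.3, cx=315.6, cy=238.1
Marker side s = 0.136 m; corners in marker frame (Z=0):
  M0 = (-0.0680, +0.0680, 0)
  M1 = (+0.0680, +0.0680, 0)
  M2 = (+0.0680, -0.0680, 0)
  M3 = (-0.0680, -0.0680, 0)
rvec = (0.0271, 0.0892, 0.3726), |rvec| = θ = 0.38409 rad = 22.006°
Rodrigues: sinθ=0.37471, 1−cosθ=0.07286; R = I + sinθ·[k]× + (1−cosθ)·[k]×²:
    [+0.92750 -0.36231 +0.09201]
    [+0.36470 +0.93107 -0.01002]
    [-0.08204 +0.04285 +0.99571]
t = (-0.1209, 0.1206, 0.7899) m
M0: Pc = R·M0+t = (-0.20861, +0.15911, +0.79839); u = 587.0·(-0.20861)/0.79839 + 315.6 = 162.2260, v = 846.3·(+0.15911)/0.79839 + 238.1 = 406.7608
M1: Pc = R·M1+t = (-0.08247, +0.20871, +0.78724); u = 587.0·(-0.08247)/0.78724 + 315.6 = 254.1087, v = 846.3·(+0.20871)/0.78724 + 238.1 = 462.4716
M2: Pc = R·M2+t = (-0.03319, +0.08209, +0.78141); u = 587.0·(-0.03319)/0.78141 + 315.6 = 290.6655, v = 846.3·(+0.08209)/0.78141 + 238.1 = 327.0037
M3: Pc = R·M3+t = (-0.15933, +0.03249, +0.79256); u = 587.0·(-0.15933)/0.79256 + 315.6 = 197.5926, v = 846.3·(+0.03249)/0.79256 + 238.1 = 272.7902

c0=(162.23, 406.76) c1=(254.11, 462.47) c2=(290.67, 327.00) c3=(197.59, 272.79)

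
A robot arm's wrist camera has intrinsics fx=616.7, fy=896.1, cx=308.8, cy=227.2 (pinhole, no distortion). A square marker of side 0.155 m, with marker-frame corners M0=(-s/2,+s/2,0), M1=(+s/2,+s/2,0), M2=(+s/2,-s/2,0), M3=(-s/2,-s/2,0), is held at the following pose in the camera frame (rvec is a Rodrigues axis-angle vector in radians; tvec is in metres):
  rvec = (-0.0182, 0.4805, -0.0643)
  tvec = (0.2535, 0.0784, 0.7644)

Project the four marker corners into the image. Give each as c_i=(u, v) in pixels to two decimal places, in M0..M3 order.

c0=(455.23, 407.91) c1=(586.12, 413.06) c2=(576.68, 222.23) c3=(447.46, 234.11)

Intrinsics K: fx=616.7, fy=896.1, cx=308.8, cy=227.2
Marker side s = 0.155 m; corners in marker frame (Z=0):
  M0 = (-0.0775, +0.0775, 0)
  M1 = (+0.0775, +0.0775, 0)
  M2 = (+0.0775, -0.0775, 0)
  M3 = (-0.0775, -0.0775, 0)
rvec = (-0.0182, 0.4805, -0.0643), |rvec| = θ = 0.48512 rad = 27.796°
Rodrigues: sinθ=0.46632, 1−cosθ=0.11538; R = I + sinθ·[k]× + (1−cosθ)·[k]×²:
    [+0.88478 +0.05752 +0.46245]
    [-0.06609 +0.99781 +0.00235]
    [-0.46130 -0.03264 +0.88664]
t = (0.2535, 0.0784, 0.7644) m
M0: Pc = R·M0+t = (+0.18939, +0.16085, +0.79762); u = 616.7·(+0.18939)/0.79762 + 308.8 = 455.2295, v = 896.1·(+0.16085)/0.79762 + 227.2 = 407.9125
M1: Pc = R·M1+t = (+0.32653, +0.15061, +0.72612); u = 616.7·(+0.32653)/0.72612 + 308.8 = 586.1234, v = 896.1·(+0.15061)/0.72612 + 227.2 = 413.0644
M2: Pc = R·M2+t = (+0.31761, -0.00405, +0.73118); u = 616.7·(+0.31761)/0.73118 + 308.8 = 576.6847, v = 896.1·(-0.00405)/0.73118 + 227.2 = 222.2332
M3: Pc = R·M3+t = (+0.18047, +0.00619, +0.80268); u = 616.7·(+0.18047)/0.80268 + 308.8 = 447.4566, v = 896.1·(+0.00619)/0.80268 + 227.2 = 234.1127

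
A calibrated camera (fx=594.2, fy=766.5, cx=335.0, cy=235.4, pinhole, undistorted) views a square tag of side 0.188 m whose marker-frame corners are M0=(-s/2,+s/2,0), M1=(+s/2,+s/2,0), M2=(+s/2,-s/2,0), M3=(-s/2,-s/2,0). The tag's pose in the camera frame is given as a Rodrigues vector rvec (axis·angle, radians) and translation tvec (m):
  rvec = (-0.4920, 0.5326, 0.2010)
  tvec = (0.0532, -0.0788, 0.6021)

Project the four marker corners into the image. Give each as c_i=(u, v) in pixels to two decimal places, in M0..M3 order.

Intrinsics K: fx=594.2, fy=766.5, cx=335.0, cy=235.4
Marker side s = 0.188 m; corners in marker frame (Z=0):
  M0 = (-0.0940, +0.0940, 0)
  M1 = (+0.0940, +0.0940, 0)
  M2 = (+0.0940, -0.0940, 0)
  M3 = (-0.0940, -0.0940, 0)
rvec = (-0.4920, 0.5326, 0.2010), |rvec| = θ = 0.75241 rad = 43.110°
Rodrigues: sinθ=0.68340, 1−cosθ=0.26996; R = I + sinθ·[k]× + (1−cosθ)·[k]×²:
    [+0.84547 -0.30752 +0.43659]
    [+0.05761 +0.86531 +0.49792]
    [-0.53091 -0.39583 +0.74931]
t = (0.0532, -0.0788, 0.6021) m
M0: Pc = R·M0+t = (-0.05518, -0.00288, +0.61480); u = 594.2·(-0.05518)/0.61480 + 335.0 = 281.6679, v = 766.5·(-0.00288)/0.61480 + 235.4 = 231.8136
M1: Pc = R·M1+t = (+0.10377, +0.00795, +0.51499); u = 594.2·(+0.10377)/0.51499 + 335.0 = 454.7284, v = 766.5·(+0.00795)/0.51499 + 235.4 = 247.2388
M2: Pc = R·M2+t = (+0.16158, -0.15472, +0.58940); u = 594.2·(+0.16158)/0.58940 + 335.0 = 497.8961, v = 766.5·(-0.15472)/0.58940 + 235.4 = 34.1869
M3: Pc = R·M3+t = (+0.00263, -0.16555, +0.68921); u = 594.2·(+0.00263)/0.68921 + 335.0 = 337.2697, v = 766.5·(-0.16555)/0.68921 + 235.4 = 51.2809

c0=(281.67, 231.81) c1=(454.73, 247.24) c2=(497.90, 34.19) c3=(337.27, 51.28)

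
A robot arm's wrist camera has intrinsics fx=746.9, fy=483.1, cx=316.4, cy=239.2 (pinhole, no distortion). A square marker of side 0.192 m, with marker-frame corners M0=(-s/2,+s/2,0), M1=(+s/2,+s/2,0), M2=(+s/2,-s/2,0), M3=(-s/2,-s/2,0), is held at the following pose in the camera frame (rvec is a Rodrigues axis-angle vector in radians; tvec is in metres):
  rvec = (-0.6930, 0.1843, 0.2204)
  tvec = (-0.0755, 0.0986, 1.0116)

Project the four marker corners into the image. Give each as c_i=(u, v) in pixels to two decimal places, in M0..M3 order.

c0=(168.87, 316.91) c1=(309.69, 334.67) c2=(346.21, 257.74) c3=(218.95, 245.14)

Intrinsics K: fx=746.9, fy=483.1, cx=316.4, cy=239.2
Marker side s = 0.192 m; corners in marker frame (Z=0):
  M0 = (-0.0960, +0.0960, 0)
  M1 = (+0.0960, +0.0960, 0)
  M2 = (+0.0960, -0.0960, 0)
  M3 = (-0.0960, -0.0960, 0)
rvec = (-0.6930, 0.1843, 0.2204), |rvec| = θ = 0.75019 rad = 42.983°
Rodrigues: sinθ=0.68178, 1−cosθ=0.26844; R = I + sinθ·[k]× + (1−cosθ)·[k]×²:
    [+0.96063 -0.26122 +0.09464]
    [+0.13938 +0.74776 +0.64918]
    [-0.24035 -0.61043 +0.75473]
t = (-0.0755, 0.0986, 1.0116) m
M0: Pc = R·M0+t = (-0.19280, +0.15700, +0.97607); u = 746.9·(-0.19280)/0.97607 + 316.4 = 168.8694, v = 483.1·(+0.15700)/0.97607 + 239.2 = 316.9081
M1: Pc = R·M1+t = (-0.00836, +0.18377, +0.92993); u = 746.9·(-0.00836)/0.92993 + 316.4 = 309.6879, v = 483.1·(+0.18377)/0.92993 + 239.2 = 334.6668
M2: Pc = R·M2+t = (+0.04180, +0.04020, +1.04713); u = 746.9·(+0.04180)/1.04713 + 316.4 = 346.2136, v = 483.1·(+0.04020)/1.04713 + 239.2 = 257.7446
M3: Pc = R·M3+t = (-0.14264, +0.01343, +1.09327); u = 746.9·(-0.14264)/1.09327 + 316.4 = 218.9495, v = 483.1·(+0.01343)/1.09327 + 239.2 = 245.1366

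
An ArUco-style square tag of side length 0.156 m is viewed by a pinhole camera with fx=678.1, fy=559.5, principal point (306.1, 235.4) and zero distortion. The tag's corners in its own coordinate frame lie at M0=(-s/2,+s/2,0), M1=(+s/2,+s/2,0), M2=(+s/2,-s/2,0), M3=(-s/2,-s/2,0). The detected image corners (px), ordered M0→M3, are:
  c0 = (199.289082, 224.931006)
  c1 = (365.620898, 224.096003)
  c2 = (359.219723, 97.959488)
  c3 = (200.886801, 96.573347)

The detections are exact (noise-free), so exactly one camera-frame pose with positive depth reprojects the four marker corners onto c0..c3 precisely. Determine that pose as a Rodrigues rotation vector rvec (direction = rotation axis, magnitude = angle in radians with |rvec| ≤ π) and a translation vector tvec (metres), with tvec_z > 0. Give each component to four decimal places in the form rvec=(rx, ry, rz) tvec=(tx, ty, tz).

Intrinsics K: fx=678.1, fy=559.5, cx=306.1, cy=235.4
Marker side s = 0.156 m; corners in marker frame (Z=0):
  M0 = (-0.0780, +0.0780, 0)
  M1 = (+0.0780, +0.0780, 0)
  M2 = (+0.0780, -0.0780, 0)
  M3 = (-0.0780, -0.0780, 0)
Detected image corners:
  c0 = (199.289082, 224.931006) px
  c1 = (365.620898, 224.096003) px
  c2 = (359.219723, 97.959488) px
  c3 = (200.886801, 96.573347) px
Planar DLT: solve 8×8 A·h = b for H (H[2,2]=1):
  H  [+1071.62101 -73.68572 +281.93713]
  H  [+20.05594 +764.53660 +159.31539]
  H  [+0.11258 -0.31753 +1.00000]
B = K⁻¹H; ‖b₁‖=1.533690, ‖b₂‖=1.533690; λ = 2/(‖b₁‖+‖b₂‖) = 0.652022, sign → tz>0 ⇒ λ=+0.652022
r₁ = λ·B[:,0] = (+0.99727,-0.00751,+0.07341); r₂ = λ·B[:,1] = (+0.02261,+0.97807,-0.20704)
r₃ = r₁×r₂ = (-0.07024,+0.20813,+0.97558); SVD([r₁ r₂ r₃]) → R = UVᵀ:
  R  [+0.99727 +0.02261 -0.07024]
  R  [-0.00751 +0.97807 +0.20813]
  R  [+0.07341 -0.20704 +0.97558]
t = (-0.02323, -0.08867, +0.65202) m
tr R = 2.950921; θ = arccos((tr R − 1)/2) = 0.221992 rad = 12.719°
axis k = ((R−Rᵀ)₃₂, (R−Rᵀ)₁₃, (R−Rᵀ)₂₁) / (2 sinθ) = (-0.942820, -0.326210, -0.068395)
rvec = θ·k = (-0.209299, -0.072416, -0.015183)

rvec=(-0.2093, -0.0724, -0.0152) tvec=(-0.0232, -0.0887, 0.6520)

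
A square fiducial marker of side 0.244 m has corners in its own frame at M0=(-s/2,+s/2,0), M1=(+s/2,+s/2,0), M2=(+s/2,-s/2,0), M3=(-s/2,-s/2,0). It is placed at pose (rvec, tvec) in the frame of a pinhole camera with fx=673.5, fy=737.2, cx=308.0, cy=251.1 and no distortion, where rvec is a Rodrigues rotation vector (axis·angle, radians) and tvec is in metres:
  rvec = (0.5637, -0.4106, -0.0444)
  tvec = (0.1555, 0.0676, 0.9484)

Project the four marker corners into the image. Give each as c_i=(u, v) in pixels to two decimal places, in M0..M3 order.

Intrinsics K: fx=673.5, fy=737.2, cx=308.0, cy=251.1
Marker side s = 0.244 m; corners in marker frame (Z=0):
  M0 = (-0.1220, +0.1220, 0)
  M1 = (+0.1220, +0.1220, 0)
  M2 = (+0.1220, -0.1220, 0)
  M3 = (-0.1220, -0.1220, 0)
rvec = (0.5637, -0.4106, -0.0444), |rvec| = θ = 0.69880 rad = 40.038°
Rodrigues: sinθ=0.64330, 1−cosθ=0.23439; R = I + sinθ·[k]× + (1−cosθ)·[k]×²:
    [+0.91813 -0.07022 -0.39000]
    [-0.15197 +0.84654 -0.51018]
    [+0.36598 +0.52768 +0.76656]
t = (0.1555, 0.0676, 0.9484) m
M0: Pc = R·M0+t = (+0.03492, +0.18942, +0.96813); u = 673.5·(+0.03492)/0.96813 + 308.0 = 332.2935, v = 737.2·(+0.18942)/0.96813 + 251.1 = 395.3357
M1: Pc = R·M1+t = (+0.25895, +0.15234, +1.05743); u = 673.5·(+0.25895)/1.05743 + 308.0 = 472.9284, v = 737.2·(+0.15234)/1.05743 + 251.1 = 357.3042
M2: Pc = R·M2+t = (+0.27608, -0.05422, +0.92867); u = 673.5·(+0.27608)/0.92867 + 308.0 = 508.2206, v = 737.2·(-0.05422)/0.92867 + 251.1 = 208.0610
M3: Pc = R·M3+t = (+0.05205, -0.01714, +0.83937); u = 673.5·(+0.05205)/0.83937 + 308.0 = 349.7679, v = 737.2·(-0.01714)/0.83937 + 251.1 = 236.0488

c0=(332.29, 395.34) c1=(472.93, 357.30) c2=(508.22, 208.06) c3=(349.77, 236.05)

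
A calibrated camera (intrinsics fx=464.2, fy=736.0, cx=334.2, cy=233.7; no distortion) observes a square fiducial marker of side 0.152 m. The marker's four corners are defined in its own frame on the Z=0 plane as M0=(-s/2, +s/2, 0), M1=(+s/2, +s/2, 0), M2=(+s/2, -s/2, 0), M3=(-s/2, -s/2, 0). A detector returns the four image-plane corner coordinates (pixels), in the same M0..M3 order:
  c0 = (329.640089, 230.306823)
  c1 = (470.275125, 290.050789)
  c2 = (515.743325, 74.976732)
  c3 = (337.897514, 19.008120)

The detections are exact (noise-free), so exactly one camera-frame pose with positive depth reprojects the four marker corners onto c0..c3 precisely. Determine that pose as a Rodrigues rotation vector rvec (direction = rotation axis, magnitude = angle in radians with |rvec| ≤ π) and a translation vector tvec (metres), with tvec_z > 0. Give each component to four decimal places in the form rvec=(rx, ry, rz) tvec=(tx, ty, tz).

rvec=(0.6770, 0.3080, 0.1693) tvec=(0.0707, -0.0415, 0.4397)

Intrinsics K: fx=464.2, fy=736.0, cx=334.2, cy=233.7
Marker side s = 0.152 m; corners in marker frame (Z=0):
  M0 = (-0.0760, +0.0760, 0)
  M1 = (+0.0760, +0.0760, 0)
  M2 = (+0.0760, -0.0760, 0)
  M3 = (-0.0760, -0.0760, 0)
Detected image corners:
  c0 = (329.640089, 230.306823) px
  c1 = (470.275125, 290.050789) px
  c2 = (515.743325, 74.976732) px
  c3 = (337.897514, 19.008120) px
Planar DLT: solve 8×8 A·h = b for H (H[2,2]=1):
  H  [+823.15636 +427.95040 +408.81933]
  H  [+303.61919 +1624.95173 +164.22028]
  H  [-0.51036 +1.45125 +1.00000]
B = K⁻¹H; ‖b₁‖=2.274480, ‖b₂‖=2.274480; λ = 2/(‖b₁‖+‖b₂‖) = 0.439661, sign → tz>0 ⇒ λ=+0.439661
r₁ = λ·B[:,0] = (+0.94119,+0.25262,-0.22439); r₂ = λ·B[:,1] = (-0.05404,+0.76809,+0.63806)
r₃ = r₁×r₂ = (+0.33353,-0.58841,+0.73657); SVD([r₁ r₂ r₃]) → R = UVᵀ:
  R  [+0.94119 -0.05404 +0.33353]
  R  [+0.25262 +0.76809 -0.58841]
  R  [-0.22439 +0.63806 +0.73657]
t = (+0.07067, -0.04150, +0.43966) m
tr R = 2.445844; θ = arccos((tr R − 1)/2) = 0.762774 rad = 43.704°
axis k = ((R−Rᵀ)₃₂, (R−Rᵀ)₁₃, (R−Rᵀ)₂₁) / (2 sinθ) = (+0.887548, +0.403746, +0.221920)
rvec = θ·k = (+0.676998, +0.307967, +0.169275)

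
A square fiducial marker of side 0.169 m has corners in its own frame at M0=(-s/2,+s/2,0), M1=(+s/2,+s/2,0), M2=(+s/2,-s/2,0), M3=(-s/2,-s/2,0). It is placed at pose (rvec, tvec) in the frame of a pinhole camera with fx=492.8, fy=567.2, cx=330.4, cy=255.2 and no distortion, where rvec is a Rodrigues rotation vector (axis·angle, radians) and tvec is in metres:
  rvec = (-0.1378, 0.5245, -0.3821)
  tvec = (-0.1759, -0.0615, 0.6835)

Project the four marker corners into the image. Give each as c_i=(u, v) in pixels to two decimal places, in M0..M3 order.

c0=(178.94, 294.86) c1=(266.18, 240.12) c2=(229.70, 107.99) c3=(150.76, 173.83)

Intrinsics K: fx=492.8, fy=567.2, cx=330.4, cy=255.2
Marker side s = 0.169 m; corners in marker frame (Z=0):
  M0 = (-0.0845, +0.0845, 0)
  M1 = (+0.0845, +0.0845, 0)
  M2 = (+0.0845, -0.0845, 0)
  M3 = (-0.0845, -0.0845, 0)
rvec = (-0.1378, 0.5245, -0.3821), |rvec| = θ = 0.66339 rad = 38.010°
Rodrigues: sinθ=0.61579, 1−cosθ=0.21209; R = I + sinθ·[k]× + (1−cosθ)·[k]×²:
    [+0.79706 +0.31985 +0.51224]
    [-0.38952 +0.92049 +0.03133]
    [-0.46149 -0.22450 +0.85827]
t = (-0.1759, -0.0615, 0.6835) m
M0: Pc = R·M0+t = (-0.21622, +0.04920, +0.70353); u = 492.8·(-0.21622)/0.70353 + 330.4 = 178.9412, v = 567.2·(+0.04920)/0.70353 + 255.2 = 294.8624
M1: Pc = R·M1+t = (-0.08152, -0.01663, +0.62553); u = 492.8·(-0.08152)/0.62553 + 330.4 = 266.1772, v = 567.2·(-0.01663)/0.62553 + 255.2 = 240.1181
M2: Pc = R·M2+t = (-0.13558, -0.17220, +0.66347); u = 492.8·(-0.13558)/0.66347 + 330.4 = 229.7000, v = 567.2·(-0.17220)/0.66347 + 255.2 = 107.9913
M3: Pc = R·M3+t = (-0.27028, -0.10637, +0.74147); u = 492.8·(-0.27028)/0.74147 + 330.4 = 150.7647, v = 567.2·(-0.10637)/0.74147 + 255.2 = 173.8323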